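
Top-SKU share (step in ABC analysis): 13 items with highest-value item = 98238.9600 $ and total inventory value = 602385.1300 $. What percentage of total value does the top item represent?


Top item = 98238.9600
Total = 602385.1300
Percentage = 98238.9600 / 602385.1300 * 100 = 16.3083

16.3083%


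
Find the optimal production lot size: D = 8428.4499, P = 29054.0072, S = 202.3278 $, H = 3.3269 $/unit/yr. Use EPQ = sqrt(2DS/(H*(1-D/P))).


1 - D/P = 1 - 0.2901 = 0.7099
H*(1-D/P) = 2.3618
2DS = 3410619.4514
EPQ = sqrt(1444088.6859) = 1201.7024

1201.7024 units


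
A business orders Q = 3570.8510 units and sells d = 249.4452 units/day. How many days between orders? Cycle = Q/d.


Cycle = 3570.8510 / 249.4452 = 14.3152

14.3152 days


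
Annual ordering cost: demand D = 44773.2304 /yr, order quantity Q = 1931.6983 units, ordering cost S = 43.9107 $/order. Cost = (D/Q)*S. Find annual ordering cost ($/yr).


Number of orders = D/Q = 23.1782
Cost = 23.1782 * 43.9107 = 1017.7696

1017.7696 $/yr


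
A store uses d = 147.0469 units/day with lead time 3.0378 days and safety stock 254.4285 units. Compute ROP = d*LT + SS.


d*LT = 147.0469 * 3.0378 = 446.6991
ROP = 446.6991 + 254.4285 = 701.1276

701.1276 units


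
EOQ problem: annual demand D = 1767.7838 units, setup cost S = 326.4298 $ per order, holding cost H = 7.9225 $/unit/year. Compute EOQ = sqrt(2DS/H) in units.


2*D*S = 2 * 1767.7838 * 326.4298 = 1154114.6246
2*D*S/H = 145675.5601
EOQ = sqrt(145675.5601) = 381.6747

381.6747 units


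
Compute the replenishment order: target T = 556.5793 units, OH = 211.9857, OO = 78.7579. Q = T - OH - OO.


Inventory position = OH + OO = 211.9857 + 78.7579 = 290.7436
Q = 556.5793 - 290.7436 = 265.8357

265.8357 units


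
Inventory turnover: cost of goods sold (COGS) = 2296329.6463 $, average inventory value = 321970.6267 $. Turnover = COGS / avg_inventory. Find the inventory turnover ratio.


Turnover = 2296329.6463 / 321970.6267 = 7.1321

7.1321


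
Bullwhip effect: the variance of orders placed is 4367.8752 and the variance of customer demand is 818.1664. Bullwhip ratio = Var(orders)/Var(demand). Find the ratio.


BW = 4367.8752 / 818.1664 = 5.3386

5.3386


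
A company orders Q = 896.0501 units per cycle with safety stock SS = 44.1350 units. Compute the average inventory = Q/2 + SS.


Q/2 = 448.0251
Avg = 448.0251 + 44.1350 = 492.1601

492.1601 units


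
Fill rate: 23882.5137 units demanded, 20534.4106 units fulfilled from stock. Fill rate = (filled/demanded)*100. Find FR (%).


FR = 20534.4106 / 23882.5137 * 100 = 85.9809

85.9809%


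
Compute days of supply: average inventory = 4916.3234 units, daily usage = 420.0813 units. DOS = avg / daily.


DOS = 4916.3234 / 420.0813 = 11.7033

11.7033 days


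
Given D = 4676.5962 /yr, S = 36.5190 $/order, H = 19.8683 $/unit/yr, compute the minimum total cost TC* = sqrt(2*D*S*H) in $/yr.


2*D*S*H = 6786399.9971
TC* = sqrt(6786399.9971) = 2605.0720

2605.0720 $/yr


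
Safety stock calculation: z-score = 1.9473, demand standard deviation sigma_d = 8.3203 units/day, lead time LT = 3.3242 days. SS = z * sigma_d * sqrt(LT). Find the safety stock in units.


sqrt(LT) = sqrt(3.3242) = 1.8232
SS = 1.9473 * 8.3203 * 1.8232 = 29.5403

29.5403 units


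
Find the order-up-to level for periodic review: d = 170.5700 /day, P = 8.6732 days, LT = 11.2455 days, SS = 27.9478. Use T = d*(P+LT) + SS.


P + LT = 19.9187
d*(P+LT) = 170.5700 * 19.9187 = 3397.5327
T = 3397.5327 + 27.9478 = 3425.4805

3425.4805 units


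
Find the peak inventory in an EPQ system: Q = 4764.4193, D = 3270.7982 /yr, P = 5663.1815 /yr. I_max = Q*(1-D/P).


D/P = 0.5776
1 - D/P = 0.4224
I_max = 4764.4193 * 0.4224 = 2012.7056

2012.7056 units


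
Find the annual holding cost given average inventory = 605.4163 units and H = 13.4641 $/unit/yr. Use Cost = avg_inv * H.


Cost = 605.4163 * 13.4641 = 8151.3856

8151.3856 $/yr


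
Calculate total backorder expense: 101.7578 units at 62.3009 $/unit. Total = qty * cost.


Total = 101.7578 * 62.3009 = 6339.6025

6339.6025 $


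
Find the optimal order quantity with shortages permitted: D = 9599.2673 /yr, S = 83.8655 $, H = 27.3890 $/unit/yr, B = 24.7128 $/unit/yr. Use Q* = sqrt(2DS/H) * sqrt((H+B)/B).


sqrt(2DS/H) = 242.4586
sqrt((H+B)/B) = 1.4520
Q* = 242.4586 * 1.4520 = 352.0489

352.0489 units


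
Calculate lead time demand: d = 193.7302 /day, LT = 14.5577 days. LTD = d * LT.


LTD = 193.7302 * 14.5577 = 2820.2661

2820.2661 units


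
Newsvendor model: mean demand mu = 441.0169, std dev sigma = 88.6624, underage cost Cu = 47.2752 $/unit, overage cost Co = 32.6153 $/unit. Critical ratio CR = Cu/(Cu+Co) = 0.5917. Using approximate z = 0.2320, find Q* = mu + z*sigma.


CR = Cu/(Cu+Co) = 47.2752/(47.2752+32.6153) = 0.5917
z = 0.2320
Q* = 441.0169 + 0.2320 * 88.6624 = 461.5866

461.5866 units


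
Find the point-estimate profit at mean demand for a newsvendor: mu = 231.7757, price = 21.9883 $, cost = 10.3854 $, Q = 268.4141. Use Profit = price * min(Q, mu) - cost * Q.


Sales at mu = min(268.4141, 231.7757) = 231.7757
Revenue = 21.9883 * 231.7757 = 5096.3536
Total cost = 10.3854 * 268.4141 = 2787.5878
Profit = 5096.3536 - 2787.5878 = 2308.7658

2308.7658 $


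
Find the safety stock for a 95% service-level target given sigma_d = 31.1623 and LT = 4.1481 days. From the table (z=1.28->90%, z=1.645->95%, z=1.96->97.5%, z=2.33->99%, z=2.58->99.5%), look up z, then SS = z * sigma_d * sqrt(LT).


From the table, SL = 95% corresponds to z = 1.645
sqrt(LT) = sqrt(4.1481) = 2.0367
SS = 1.645 * 31.1623 * 2.0367 = 104.4047

104.4047 units


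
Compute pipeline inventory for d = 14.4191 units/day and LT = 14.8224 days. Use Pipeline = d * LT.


Pipeline = 14.4191 * 14.8224 = 213.7257

213.7257 units


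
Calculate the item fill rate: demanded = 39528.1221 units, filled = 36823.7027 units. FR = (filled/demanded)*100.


FR = 36823.7027 / 39528.1221 * 100 = 93.1582

93.1582%


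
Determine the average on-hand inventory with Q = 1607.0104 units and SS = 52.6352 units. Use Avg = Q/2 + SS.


Q/2 = 803.5052
Avg = 803.5052 + 52.6352 = 856.1404

856.1404 units


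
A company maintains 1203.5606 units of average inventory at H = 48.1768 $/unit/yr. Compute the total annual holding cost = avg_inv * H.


Cost = 1203.5606 * 48.1768 = 57983.6983

57983.6983 $/yr


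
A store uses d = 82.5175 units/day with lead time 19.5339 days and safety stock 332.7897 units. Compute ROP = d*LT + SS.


d*LT = 82.5175 * 19.5339 = 1611.8886
ROP = 1611.8886 + 332.7897 = 1944.6783

1944.6783 units


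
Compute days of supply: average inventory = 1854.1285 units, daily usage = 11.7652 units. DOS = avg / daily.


DOS = 1854.1285 / 11.7652 = 157.5943

157.5943 days


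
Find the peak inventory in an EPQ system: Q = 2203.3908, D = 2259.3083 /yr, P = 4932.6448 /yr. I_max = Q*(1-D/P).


D/P = 0.4580
1 - D/P = 0.5420
I_max = 2203.3908 * 0.5420 = 1194.1677

1194.1677 units


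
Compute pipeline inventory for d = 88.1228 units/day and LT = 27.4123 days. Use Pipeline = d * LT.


Pipeline = 88.1228 * 27.4123 = 2415.6486

2415.6486 units


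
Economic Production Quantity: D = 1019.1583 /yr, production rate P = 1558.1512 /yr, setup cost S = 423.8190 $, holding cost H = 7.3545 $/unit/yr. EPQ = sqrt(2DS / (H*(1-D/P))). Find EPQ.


1 - D/P = 1 - 0.6541 = 0.3459
H*(1-D/P) = 2.5441
2DS = 863877.3031
EPQ = sqrt(339566.9905) = 582.7238

582.7238 units


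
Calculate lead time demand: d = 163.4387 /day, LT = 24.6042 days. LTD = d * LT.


LTD = 163.4387 * 24.6042 = 4021.2785

4021.2785 units


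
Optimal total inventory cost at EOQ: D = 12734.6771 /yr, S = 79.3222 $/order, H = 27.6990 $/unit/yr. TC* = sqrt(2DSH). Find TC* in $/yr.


2*D*S*H = 55959879.9687
TC* = sqrt(55959879.9687) = 7480.6337

7480.6337 $/yr


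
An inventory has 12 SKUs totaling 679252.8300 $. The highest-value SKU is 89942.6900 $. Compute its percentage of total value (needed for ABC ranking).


Top item = 89942.6900
Total = 679252.8300
Percentage = 89942.6900 / 679252.8300 * 100 = 13.2414

13.2414%


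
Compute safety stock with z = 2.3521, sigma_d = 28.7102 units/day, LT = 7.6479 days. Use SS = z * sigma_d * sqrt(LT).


sqrt(LT) = sqrt(7.6479) = 2.7655
SS = 2.3521 * 28.7102 * 2.7655 = 186.7511

186.7511 units


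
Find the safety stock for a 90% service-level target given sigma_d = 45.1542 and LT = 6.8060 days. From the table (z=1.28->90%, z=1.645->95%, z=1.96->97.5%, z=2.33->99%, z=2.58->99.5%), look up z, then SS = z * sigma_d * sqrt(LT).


From the table, SL = 90% corresponds to z = 1.28
sqrt(LT) = sqrt(6.8060) = 2.6088
SS = 1.28 * 45.1542 * 2.6088 = 150.7836

150.7836 units


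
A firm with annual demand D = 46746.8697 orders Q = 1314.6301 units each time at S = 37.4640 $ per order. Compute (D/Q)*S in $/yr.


Number of orders = D/Q = 35.5590
Cost = 35.5590 * 37.4640 = 1332.1806

1332.1806 $/yr


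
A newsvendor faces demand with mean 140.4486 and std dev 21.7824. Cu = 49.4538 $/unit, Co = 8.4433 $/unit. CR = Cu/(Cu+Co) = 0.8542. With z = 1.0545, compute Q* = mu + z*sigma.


CR = Cu/(Cu+Co) = 49.4538/(49.4538+8.4433) = 0.8542
z = 1.0545
Q* = 140.4486 + 1.0545 * 21.7824 = 163.4181

163.4181 units


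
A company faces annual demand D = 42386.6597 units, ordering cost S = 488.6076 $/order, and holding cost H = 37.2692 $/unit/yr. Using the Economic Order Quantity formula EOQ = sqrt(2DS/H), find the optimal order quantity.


2*D*S = 2 * 42386.6597 * 488.6076 = 41420888.1361
2*D*S/H = 1111397.2969
EOQ = sqrt(1111397.2969) = 1054.2283

1054.2283 units


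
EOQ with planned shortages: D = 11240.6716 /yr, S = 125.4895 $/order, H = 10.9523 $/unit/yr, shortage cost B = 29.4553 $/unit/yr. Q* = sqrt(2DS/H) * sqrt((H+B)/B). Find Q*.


sqrt(2DS/H) = 507.5305
sqrt((H+B)/B) = 1.1713
Q* = 507.5305 * 1.1713 = 594.4454

594.4454 units


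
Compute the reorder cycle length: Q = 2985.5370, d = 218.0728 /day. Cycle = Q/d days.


Cycle = 2985.5370 / 218.0728 = 13.6906

13.6906 days


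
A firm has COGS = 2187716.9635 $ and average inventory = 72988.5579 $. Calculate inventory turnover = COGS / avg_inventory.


Turnover = 2187716.9635 / 72988.5579 = 29.9734

29.9734


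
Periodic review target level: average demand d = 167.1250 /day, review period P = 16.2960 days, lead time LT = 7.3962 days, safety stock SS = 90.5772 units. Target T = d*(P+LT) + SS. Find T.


P + LT = 23.6922
d*(P+LT) = 167.1250 * 23.6922 = 3959.5589
T = 3959.5589 + 90.5772 = 4050.1361

4050.1361 units


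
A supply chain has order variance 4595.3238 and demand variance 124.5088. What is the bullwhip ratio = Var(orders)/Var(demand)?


BW = 4595.3238 / 124.5088 = 36.9076

36.9076


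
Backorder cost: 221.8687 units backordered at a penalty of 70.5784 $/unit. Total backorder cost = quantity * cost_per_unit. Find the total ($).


Total = 221.8687 * 70.5784 = 15659.1379

15659.1379 $


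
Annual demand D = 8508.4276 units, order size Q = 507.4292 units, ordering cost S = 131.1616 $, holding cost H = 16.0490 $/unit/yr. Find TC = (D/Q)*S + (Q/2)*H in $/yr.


Ordering cost = D*S/Q = 2199.2802
Holding cost = Q*H/2 = 4071.8656
TC = 2199.2802 + 4071.8656 = 6271.1458

6271.1458 $/yr


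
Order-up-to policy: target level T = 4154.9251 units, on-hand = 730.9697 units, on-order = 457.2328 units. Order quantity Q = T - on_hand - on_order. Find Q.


Inventory position = OH + OO = 730.9697 + 457.2328 = 1188.2025
Q = 4154.9251 - 1188.2025 = 2966.7226

2966.7226 units


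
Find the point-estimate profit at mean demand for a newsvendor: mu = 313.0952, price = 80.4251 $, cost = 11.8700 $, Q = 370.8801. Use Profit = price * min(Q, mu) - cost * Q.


Sales at mu = min(370.8801, 313.0952) = 313.0952
Revenue = 80.4251 * 313.0952 = 25180.7128
Total cost = 11.8700 * 370.8801 = 4402.3468
Profit = 25180.7128 - 4402.3468 = 20778.3660

20778.3660 $


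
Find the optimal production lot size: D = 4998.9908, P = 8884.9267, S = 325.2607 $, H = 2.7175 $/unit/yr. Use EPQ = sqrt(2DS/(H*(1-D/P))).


1 - D/P = 1 - 0.5626 = 0.4374
H*(1-D/P) = 1.1885
2DS = 3251950.4938
EPQ = sqrt(2736103.9275) = 1654.1173

1654.1173 units


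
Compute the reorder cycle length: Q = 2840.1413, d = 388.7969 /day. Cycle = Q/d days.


Cycle = 2840.1413 / 388.7969 = 7.3049

7.3049 days


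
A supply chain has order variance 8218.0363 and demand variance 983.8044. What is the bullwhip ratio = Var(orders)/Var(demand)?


BW = 8218.0363 / 983.8044 = 8.3533

8.3533


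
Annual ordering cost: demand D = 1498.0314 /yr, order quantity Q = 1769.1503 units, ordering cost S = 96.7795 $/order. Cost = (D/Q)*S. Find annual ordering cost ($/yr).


Number of orders = D/Q = 0.8468
Cost = 0.8468 * 96.7795 = 81.9482

81.9482 $/yr


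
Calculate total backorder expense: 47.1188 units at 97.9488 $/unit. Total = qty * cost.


Total = 47.1188 * 97.9488 = 4615.2299

4615.2299 $


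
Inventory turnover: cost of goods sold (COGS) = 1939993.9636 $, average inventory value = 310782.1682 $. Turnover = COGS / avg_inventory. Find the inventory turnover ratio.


Turnover = 1939993.9636 / 310782.1682 = 6.2423

6.2423


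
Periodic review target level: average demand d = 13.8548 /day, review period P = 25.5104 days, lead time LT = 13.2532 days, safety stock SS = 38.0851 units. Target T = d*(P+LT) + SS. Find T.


P + LT = 38.7636
d*(P+LT) = 13.8548 * 38.7636 = 537.0619
T = 537.0619 + 38.0851 = 575.1470

575.1470 units


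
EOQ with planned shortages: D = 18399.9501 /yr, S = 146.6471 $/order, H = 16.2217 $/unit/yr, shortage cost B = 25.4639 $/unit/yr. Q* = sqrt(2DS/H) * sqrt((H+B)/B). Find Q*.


sqrt(2DS/H) = 576.7822
sqrt((H+B)/B) = 1.2795
Q* = 576.7822 * 1.2795 = 737.9764

737.9764 units


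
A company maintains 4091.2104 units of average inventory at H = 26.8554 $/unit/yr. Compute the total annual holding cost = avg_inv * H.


Cost = 4091.2104 * 26.8554 = 109871.0918

109871.0918 $/yr


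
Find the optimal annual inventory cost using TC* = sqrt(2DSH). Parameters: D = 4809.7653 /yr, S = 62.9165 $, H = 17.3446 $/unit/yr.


2*D*S*H = 10497423.6410
TC* = sqrt(10497423.6410) = 3239.9728

3239.9728 $/yr


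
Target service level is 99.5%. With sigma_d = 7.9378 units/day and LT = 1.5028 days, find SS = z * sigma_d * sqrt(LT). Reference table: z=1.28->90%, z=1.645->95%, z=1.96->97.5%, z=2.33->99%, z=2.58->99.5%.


From the table, SL = 99.5% corresponds to z = 2.58
sqrt(LT) = sqrt(1.5028) = 1.2259
SS = 2.58 * 7.9378 * 1.2259 = 25.1056

25.1056 units


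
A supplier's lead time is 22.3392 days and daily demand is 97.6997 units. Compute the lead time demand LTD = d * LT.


LTD = 97.6997 * 22.3392 = 2182.5331

2182.5331 units


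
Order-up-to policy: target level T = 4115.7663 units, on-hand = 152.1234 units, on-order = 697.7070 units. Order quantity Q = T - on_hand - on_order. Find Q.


Inventory position = OH + OO = 152.1234 + 697.7070 = 849.8304
Q = 4115.7663 - 849.8304 = 3265.9359

3265.9359 units


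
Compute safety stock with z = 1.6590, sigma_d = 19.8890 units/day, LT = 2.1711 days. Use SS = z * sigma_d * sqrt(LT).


sqrt(LT) = sqrt(2.1711) = 1.4735
SS = 1.6590 * 19.8890 * 1.4735 = 48.6182

48.6182 units


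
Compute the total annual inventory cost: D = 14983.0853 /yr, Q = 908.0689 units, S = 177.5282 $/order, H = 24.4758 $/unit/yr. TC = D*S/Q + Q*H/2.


Ordering cost = D*S/Q = 2929.2052
Holding cost = Q*H/2 = 11112.8564
TC = 2929.2052 + 11112.8564 = 14042.0616

14042.0616 $/yr


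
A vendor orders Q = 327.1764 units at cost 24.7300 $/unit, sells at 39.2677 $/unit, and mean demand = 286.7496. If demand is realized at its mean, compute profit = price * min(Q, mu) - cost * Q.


Sales at mu = min(327.1764, 286.7496) = 286.7496
Revenue = 39.2677 * 286.7496 = 11259.9973
Total cost = 24.7300 * 327.1764 = 8091.0724
Profit = 11259.9973 - 8091.0724 = 3168.9249

3168.9249 $


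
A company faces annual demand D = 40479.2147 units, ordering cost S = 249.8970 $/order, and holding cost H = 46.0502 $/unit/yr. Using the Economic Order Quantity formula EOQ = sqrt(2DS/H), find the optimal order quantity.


2*D*S = 2 * 40479.2147 * 249.8970 = 20231268.6318
2*D*S/H = 439330.7441
EOQ = sqrt(439330.7441) = 662.8203

662.8203 units


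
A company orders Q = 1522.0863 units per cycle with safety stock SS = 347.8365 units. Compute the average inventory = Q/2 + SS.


Q/2 = 761.0431
Avg = 761.0431 + 347.8365 = 1108.8796

1108.8796 units


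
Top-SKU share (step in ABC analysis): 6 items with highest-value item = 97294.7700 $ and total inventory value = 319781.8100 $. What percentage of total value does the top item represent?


Top item = 97294.7700
Total = 319781.8100
Percentage = 97294.7700 / 319781.8100 * 100 = 30.4254

30.4254%


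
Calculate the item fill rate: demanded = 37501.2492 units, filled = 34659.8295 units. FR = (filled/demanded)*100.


FR = 34659.8295 / 37501.2492 * 100 = 92.4231

92.4231%


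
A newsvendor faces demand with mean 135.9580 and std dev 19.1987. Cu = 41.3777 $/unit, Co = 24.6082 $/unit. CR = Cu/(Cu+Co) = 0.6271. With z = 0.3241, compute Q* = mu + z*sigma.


CR = Cu/(Cu+Co) = 41.3777/(41.3777+24.6082) = 0.6271
z = 0.3241
Q* = 135.9580 + 0.3241 * 19.1987 = 142.1803

142.1803 units


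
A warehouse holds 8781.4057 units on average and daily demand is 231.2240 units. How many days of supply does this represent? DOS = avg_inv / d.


DOS = 8781.4057 / 231.2240 = 37.9779

37.9779 days


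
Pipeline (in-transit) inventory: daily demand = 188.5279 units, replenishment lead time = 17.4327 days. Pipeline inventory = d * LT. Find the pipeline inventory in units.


Pipeline = 188.5279 * 17.4327 = 3286.5503

3286.5503 units


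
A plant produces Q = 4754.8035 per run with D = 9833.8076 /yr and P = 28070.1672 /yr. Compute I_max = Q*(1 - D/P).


D/P = 0.3503
1 - D/P = 0.6497
I_max = 4754.8035 * 0.6497 = 3089.0556

3089.0556 units


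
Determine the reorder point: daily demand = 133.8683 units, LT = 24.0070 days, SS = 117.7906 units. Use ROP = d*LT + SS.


d*LT = 133.8683 * 24.0070 = 3213.7763
ROP = 3213.7763 + 117.7906 = 3331.5669

3331.5669 units


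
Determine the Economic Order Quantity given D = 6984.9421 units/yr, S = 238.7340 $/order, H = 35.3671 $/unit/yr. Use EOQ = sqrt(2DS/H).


2*D*S = 2 * 6984.9421 * 238.7340 = 3335086.3346
2*D*S/H = 94299.1180
EOQ = sqrt(94299.1180) = 307.0816

307.0816 units


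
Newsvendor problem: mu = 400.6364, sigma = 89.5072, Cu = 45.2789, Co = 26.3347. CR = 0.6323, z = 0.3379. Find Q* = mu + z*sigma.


CR = Cu/(Cu+Co) = 45.2789/(45.2789+26.3347) = 0.6323
z = 0.3379
Q* = 400.6364 + 0.3379 * 89.5072 = 430.8809

430.8809 units


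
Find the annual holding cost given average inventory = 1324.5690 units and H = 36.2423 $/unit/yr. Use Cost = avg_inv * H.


Cost = 1324.5690 * 36.2423 = 48005.4271

48005.4271 $/yr


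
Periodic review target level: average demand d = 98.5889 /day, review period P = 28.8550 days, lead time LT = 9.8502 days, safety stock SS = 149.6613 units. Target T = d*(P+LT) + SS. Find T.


P + LT = 38.7052
d*(P+LT) = 98.5889 * 38.7052 = 3815.9031
T = 3815.9031 + 149.6613 = 3965.5644

3965.5644 units


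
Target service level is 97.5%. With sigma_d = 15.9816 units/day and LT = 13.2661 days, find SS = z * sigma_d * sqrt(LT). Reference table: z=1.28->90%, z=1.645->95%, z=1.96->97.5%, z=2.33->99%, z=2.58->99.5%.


From the table, SL = 97.5% corresponds to z = 1.96
sqrt(LT) = sqrt(13.2661) = 3.6423
SS = 1.96 * 15.9816 * 3.6423 = 114.0901

114.0901 units


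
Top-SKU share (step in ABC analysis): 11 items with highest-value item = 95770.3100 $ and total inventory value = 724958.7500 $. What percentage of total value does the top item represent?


Top item = 95770.3100
Total = 724958.7500
Percentage = 95770.3100 / 724958.7500 * 100 = 13.2104

13.2104%


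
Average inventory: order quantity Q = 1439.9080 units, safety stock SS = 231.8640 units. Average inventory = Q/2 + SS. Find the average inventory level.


Q/2 = 719.9540
Avg = 719.9540 + 231.8640 = 951.8180

951.8180 units


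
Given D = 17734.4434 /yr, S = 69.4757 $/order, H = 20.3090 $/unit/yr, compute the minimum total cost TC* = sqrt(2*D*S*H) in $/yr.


2*D*S*H = 50045960.5263
TC* = sqrt(50045960.5263) = 7074.3170

7074.3170 $/yr


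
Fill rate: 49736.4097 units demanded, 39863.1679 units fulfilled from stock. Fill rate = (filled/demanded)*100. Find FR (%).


FR = 39863.1679 / 49736.4097 * 100 = 80.1489

80.1489%


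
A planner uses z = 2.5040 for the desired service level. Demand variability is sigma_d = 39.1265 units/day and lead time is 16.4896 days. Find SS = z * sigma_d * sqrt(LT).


sqrt(LT) = sqrt(16.4896) = 4.0607
SS = 2.5040 * 39.1265 * 4.0607 = 397.8418

397.8418 units


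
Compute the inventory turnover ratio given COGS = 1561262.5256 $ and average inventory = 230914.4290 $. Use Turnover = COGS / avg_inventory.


Turnover = 1561262.5256 / 230914.4290 = 6.7612

6.7612


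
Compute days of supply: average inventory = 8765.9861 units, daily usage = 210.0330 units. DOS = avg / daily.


DOS = 8765.9861 / 210.0330 = 41.7362

41.7362 days


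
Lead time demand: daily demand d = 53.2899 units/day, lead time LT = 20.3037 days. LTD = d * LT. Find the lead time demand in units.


LTD = 53.2899 * 20.3037 = 1081.9821

1081.9821 units


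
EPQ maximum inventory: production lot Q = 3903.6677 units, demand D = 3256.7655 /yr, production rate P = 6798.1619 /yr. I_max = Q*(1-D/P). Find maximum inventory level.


D/P = 0.4791
1 - D/P = 0.5209
I_max = 3903.6677 * 0.5209 = 2033.5548

2033.5548 units


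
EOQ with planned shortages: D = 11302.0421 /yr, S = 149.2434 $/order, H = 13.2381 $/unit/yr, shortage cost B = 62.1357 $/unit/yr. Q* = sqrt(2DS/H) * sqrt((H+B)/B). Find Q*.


sqrt(2DS/H) = 504.8103
sqrt((H+B)/B) = 1.1014
Q* = 504.8103 * 1.1014 = 555.9911

555.9911 units


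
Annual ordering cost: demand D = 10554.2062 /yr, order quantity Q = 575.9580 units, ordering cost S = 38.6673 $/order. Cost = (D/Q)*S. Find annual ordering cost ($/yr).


Number of orders = D/Q = 18.3246
Cost = 18.3246 * 38.6673 = 708.5632

708.5632 $/yr


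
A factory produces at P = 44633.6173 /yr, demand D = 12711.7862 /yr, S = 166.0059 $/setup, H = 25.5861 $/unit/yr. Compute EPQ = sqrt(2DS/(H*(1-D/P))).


1 - D/P = 1 - 0.2848 = 0.7152
H*(1-D/P) = 18.2991
2DS = 4220463.0175
EPQ = sqrt(230637.6987) = 480.2475

480.2475 units


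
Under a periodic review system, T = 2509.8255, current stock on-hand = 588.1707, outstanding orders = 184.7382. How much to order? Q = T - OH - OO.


Inventory position = OH + OO = 588.1707 + 184.7382 = 772.9089
Q = 2509.8255 - 772.9089 = 1736.9166

1736.9166 units


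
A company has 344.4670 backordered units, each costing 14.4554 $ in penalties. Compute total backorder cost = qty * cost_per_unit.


Total = 344.4670 * 14.4554 = 4979.4083

4979.4083 $


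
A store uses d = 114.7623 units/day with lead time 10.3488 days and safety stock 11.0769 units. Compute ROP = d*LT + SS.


d*LT = 114.7623 * 10.3488 = 1187.6521
ROP = 1187.6521 + 11.0769 = 1198.7290

1198.7290 units


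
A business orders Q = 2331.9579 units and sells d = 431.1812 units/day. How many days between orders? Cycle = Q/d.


Cycle = 2331.9579 / 431.1812 = 5.4083

5.4083 days


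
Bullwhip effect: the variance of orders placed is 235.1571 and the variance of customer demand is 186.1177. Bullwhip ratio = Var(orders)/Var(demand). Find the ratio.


BW = 235.1571 / 186.1177 = 1.2635

1.2635


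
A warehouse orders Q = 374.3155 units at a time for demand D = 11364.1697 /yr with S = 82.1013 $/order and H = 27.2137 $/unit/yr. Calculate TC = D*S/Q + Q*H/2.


Ordering cost = D*S/Q = 2492.5847
Holding cost = Q*H/2 = 5093.2549
TC = 2492.5847 + 5093.2549 = 7585.8396

7585.8396 $/yr


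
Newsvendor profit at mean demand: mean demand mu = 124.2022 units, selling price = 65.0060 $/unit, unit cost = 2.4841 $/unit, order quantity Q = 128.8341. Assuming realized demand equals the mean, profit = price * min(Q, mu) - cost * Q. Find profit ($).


Sales at mu = min(128.8341, 124.2022) = 124.2022
Revenue = 65.0060 * 124.2022 = 8073.8882
Total cost = 2.4841 * 128.8341 = 320.0368
Profit = 8073.8882 - 320.0368 = 7753.8514

7753.8514 $


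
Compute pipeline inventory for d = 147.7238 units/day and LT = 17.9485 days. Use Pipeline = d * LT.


Pipeline = 147.7238 * 17.9485 = 2651.4206

2651.4206 units


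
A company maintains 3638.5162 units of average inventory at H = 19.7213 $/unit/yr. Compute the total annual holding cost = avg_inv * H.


Cost = 3638.5162 * 19.7213 = 71756.2695

71756.2695 $/yr


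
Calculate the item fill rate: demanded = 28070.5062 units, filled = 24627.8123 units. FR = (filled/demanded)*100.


FR = 24627.8123 / 28070.5062 * 100 = 87.7355

87.7355%


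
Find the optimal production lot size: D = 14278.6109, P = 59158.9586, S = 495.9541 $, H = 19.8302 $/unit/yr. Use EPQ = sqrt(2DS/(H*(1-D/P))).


1 - D/P = 1 - 0.2414 = 0.7586
H*(1-D/P) = 15.0440
2DS = 14163071.2363
EPQ = sqrt(941444.3484) = 970.2806

970.2806 units


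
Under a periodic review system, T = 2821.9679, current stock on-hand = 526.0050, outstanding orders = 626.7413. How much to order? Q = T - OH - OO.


Inventory position = OH + OO = 526.0050 + 626.7413 = 1152.7463
Q = 2821.9679 - 1152.7463 = 1669.2216

1669.2216 units


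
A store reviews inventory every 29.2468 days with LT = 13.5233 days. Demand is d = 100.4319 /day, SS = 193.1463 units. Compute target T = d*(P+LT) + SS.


P + LT = 42.7701
d*(P+LT) = 100.4319 * 42.7701 = 4295.4824
T = 4295.4824 + 193.1463 = 4488.6287

4488.6287 units


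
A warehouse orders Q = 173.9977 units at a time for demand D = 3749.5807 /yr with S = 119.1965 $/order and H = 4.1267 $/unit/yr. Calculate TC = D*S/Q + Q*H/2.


Ordering cost = D*S/Q = 2568.6368
Holding cost = Q*H/2 = 359.0182
TC = 2568.6368 + 359.0182 = 2927.6550

2927.6550 $/yr


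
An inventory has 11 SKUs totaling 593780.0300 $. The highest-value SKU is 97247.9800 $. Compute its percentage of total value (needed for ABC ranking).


Top item = 97247.9800
Total = 593780.0300
Percentage = 97247.9800 / 593780.0300 * 100 = 16.3778

16.3778%


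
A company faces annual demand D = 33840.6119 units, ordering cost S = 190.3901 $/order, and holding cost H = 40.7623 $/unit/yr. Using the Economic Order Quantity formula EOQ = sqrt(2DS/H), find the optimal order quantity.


2*D*S = 2 * 33840.6119 * 190.3901 = 12885834.9674
2*D*S/H = 316121.3908
EOQ = sqrt(316121.3908) = 562.2467

562.2467 units


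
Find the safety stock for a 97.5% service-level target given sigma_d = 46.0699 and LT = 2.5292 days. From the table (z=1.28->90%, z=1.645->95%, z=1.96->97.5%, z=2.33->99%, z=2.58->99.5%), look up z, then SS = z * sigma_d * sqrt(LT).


From the table, SL = 97.5% corresponds to z = 1.96
sqrt(LT) = sqrt(2.5292) = 1.5903
SS = 1.96 * 46.0699 * 1.5903 = 143.6035

143.6035 units


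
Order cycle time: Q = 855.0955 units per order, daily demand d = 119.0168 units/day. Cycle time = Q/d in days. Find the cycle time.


Cycle = 855.0955 / 119.0168 = 7.1847

7.1847 days


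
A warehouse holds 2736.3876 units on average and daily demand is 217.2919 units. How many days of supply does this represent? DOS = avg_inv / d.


DOS = 2736.3876 / 217.2919 = 12.5931

12.5931 days


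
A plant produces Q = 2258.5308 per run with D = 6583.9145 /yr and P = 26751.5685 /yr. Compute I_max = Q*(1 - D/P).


D/P = 0.2461
1 - D/P = 0.7539
I_max = 2258.5308 * 0.7539 = 1702.6765

1702.6765 units


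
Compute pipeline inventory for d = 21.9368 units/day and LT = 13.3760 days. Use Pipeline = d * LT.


Pipeline = 21.9368 * 13.3760 = 293.4266

293.4266 units


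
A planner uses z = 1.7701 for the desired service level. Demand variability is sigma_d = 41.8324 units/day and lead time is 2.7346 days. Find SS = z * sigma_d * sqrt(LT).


sqrt(LT) = sqrt(2.7346) = 1.6537
SS = 1.7701 * 41.8324 * 1.6537 = 122.4496

122.4496 units


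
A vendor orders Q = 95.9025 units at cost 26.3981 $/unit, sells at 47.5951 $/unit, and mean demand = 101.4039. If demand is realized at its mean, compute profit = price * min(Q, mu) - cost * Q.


Sales at mu = min(95.9025, 101.4039) = 95.9025
Revenue = 47.5951 * 95.9025 = 4564.4891
Total cost = 26.3981 * 95.9025 = 2531.6438
Profit = 4564.4891 - 2531.6438 = 2032.8453

2032.8453 $


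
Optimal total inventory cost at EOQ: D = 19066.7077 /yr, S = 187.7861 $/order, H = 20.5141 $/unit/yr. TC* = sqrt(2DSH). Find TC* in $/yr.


2*D*S*H = 146899938.8793
TC* = sqrt(146899938.8793) = 12120.2285

12120.2285 $/yr


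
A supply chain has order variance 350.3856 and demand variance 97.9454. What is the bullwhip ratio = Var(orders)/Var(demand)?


BW = 350.3856 / 97.9454 = 3.5774

3.5774


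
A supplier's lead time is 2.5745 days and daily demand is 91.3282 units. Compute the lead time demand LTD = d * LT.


LTD = 91.3282 * 2.5745 = 235.1245

235.1245 units


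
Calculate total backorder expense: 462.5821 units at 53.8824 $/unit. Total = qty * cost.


Total = 462.5821 * 53.8824 = 24925.0337

24925.0337 $


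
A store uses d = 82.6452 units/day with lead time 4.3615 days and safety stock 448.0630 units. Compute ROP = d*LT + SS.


d*LT = 82.6452 * 4.3615 = 360.4570
ROP = 360.4570 + 448.0630 = 808.5200

808.5200 units


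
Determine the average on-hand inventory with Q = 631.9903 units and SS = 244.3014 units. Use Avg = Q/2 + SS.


Q/2 = 315.9952
Avg = 315.9952 + 244.3014 = 560.2966

560.2966 units


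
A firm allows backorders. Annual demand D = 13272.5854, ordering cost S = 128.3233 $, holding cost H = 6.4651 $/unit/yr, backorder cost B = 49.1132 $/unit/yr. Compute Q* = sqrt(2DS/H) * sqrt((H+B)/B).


sqrt(2DS/H) = 725.8684
sqrt((H+B)/B) = 1.0638
Q* = 725.8684 * 1.0638 = 772.1673

772.1673 units


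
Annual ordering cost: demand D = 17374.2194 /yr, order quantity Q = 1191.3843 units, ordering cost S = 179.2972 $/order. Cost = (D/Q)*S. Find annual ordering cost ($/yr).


Number of orders = D/Q = 14.5832
Cost = 14.5832 * 179.2972 = 2614.7305

2614.7305 $/yr


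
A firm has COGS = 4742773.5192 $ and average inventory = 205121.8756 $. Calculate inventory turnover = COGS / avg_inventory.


Turnover = 4742773.5192 / 205121.8756 = 23.1217

23.1217


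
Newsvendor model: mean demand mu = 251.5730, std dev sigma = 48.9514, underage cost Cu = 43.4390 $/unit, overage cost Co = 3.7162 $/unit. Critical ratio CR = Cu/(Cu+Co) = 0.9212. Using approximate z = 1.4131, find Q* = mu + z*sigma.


CR = Cu/(Cu+Co) = 43.4390/(43.4390+3.7162) = 0.9212
z = 1.4131
Q* = 251.5730 + 1.4131 * 48.9514 = 320.7462

320.7462 units


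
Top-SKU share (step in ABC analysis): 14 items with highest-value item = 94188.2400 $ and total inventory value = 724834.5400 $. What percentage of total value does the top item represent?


Top item = 94188.2400
Total = 724834.5400
Percentage = 94188.2400 / 724834.5400 * 100 = 12.9944

12.9944%


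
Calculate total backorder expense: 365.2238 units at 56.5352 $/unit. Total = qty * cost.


Total = 365.2238 * 56.5352 = 20648.0006

20648.0006 $


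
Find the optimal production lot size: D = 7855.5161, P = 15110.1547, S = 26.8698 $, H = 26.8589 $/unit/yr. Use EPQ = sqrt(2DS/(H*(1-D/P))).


1 - D/P = 1 - 0.5199 = 0.4801
H*(1-D/P) = 12.8954
2DS = 422152.2930
EPQ = sqrt(32736.6367) = 180.9327

180.9327 units


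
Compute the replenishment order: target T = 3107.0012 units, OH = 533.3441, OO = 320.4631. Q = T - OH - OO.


Inventory position = OH + OO = 533.3441 + 320.4631 = 853.8072
Q = 3107.0012 - 853.8072 = 2253.1940

2253.1940 units


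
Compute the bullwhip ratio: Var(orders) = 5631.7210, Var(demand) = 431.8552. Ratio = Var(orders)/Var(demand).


BW = 5631.7210 / 431.8552 = 13.0408

13.0408


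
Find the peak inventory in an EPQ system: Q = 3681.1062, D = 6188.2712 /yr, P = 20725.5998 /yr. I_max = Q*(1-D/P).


D/P = 0.2986
1 - D/P = 0.7014
I_max = 3681.1062 * 0.7014 = 2581.9977

2581.9977 units


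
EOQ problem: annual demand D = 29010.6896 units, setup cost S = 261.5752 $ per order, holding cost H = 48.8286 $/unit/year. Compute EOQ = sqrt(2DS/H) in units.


2*D*S = 2 * 29010.6896 * 261.5752 = 15176953.8685
2*D*S/H = 310820.9916
EOQ = sqrt(310820.9916) = 557.5132

557.5132 units


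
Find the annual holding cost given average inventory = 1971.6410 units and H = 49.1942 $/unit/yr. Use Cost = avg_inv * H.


Cost = 1971.6410 * 49.1942 = 96993.3017

96993.3017 $/yr


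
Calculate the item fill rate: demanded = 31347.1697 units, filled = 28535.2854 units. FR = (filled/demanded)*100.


FR = 28535.2854 / 31347.1697 * 100 = 91.0299

91.0299%


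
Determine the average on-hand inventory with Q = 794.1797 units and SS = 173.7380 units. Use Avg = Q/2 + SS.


Q/2 = 397.0899
Avg = 397.0899 + 173.7380 = 570.8279

570.8279 units


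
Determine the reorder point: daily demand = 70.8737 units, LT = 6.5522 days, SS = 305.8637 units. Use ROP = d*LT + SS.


d*LT = 70.8737 * 6.5522 = 464.3787
ROP = 464.3787 + 305.8637 = 770.2424

770.2424 units


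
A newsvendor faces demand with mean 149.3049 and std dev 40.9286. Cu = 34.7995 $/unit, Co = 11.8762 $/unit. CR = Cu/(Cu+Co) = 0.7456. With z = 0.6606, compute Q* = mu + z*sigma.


CR = Cu/(Cu+Co) = 34.7995/(34.7995+11.8762) = 0.7456
z = 0.6606
Q* = 149.3049 + 0.6606 * 40.9286 = 176.3423

176.3423 units


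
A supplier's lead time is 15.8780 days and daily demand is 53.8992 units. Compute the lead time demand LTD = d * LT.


LTD = 53.8992 * 15.8780 = 855.8115

855.8115 units


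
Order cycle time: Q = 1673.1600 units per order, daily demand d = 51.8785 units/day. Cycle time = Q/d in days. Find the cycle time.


Cycle = 1673.1600 / 51.8785 = 32.2515

32.2515 days


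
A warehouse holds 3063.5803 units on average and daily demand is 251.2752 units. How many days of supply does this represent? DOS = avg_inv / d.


DOS = 3063.5803 / 251.2752 = 12.1921

12.1921 days


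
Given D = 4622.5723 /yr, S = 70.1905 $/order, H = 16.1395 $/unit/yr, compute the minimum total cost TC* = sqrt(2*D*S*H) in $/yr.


2*D*S*H = 10473265.6772
TC* = sqrt(10473265.6772) = 3236.2425

3236.2425 $/yr


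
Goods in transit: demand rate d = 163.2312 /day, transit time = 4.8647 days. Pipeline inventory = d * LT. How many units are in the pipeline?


Pipeline = 163.2312 * 4.8647 = 794.0708

794.0708 units


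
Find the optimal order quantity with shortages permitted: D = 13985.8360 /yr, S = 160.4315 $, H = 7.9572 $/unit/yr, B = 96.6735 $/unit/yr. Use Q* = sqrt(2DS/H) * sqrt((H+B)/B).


sqrt(2DS/H) = 750.9723
sqrt((H+B)/B) = 1.0403
Q* = 750.9723 * 1.0403 = 781.2675

781.2675 units


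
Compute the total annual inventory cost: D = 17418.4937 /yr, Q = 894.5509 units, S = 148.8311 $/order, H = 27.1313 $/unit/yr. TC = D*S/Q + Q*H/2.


Ordering cost = D*S/Q = 2898.0057
Holding cost = Q*H/2 = 12135.1644
TC = 2898.0057 + 12135.1644 = 15033.1701

15033.1701 $/yr


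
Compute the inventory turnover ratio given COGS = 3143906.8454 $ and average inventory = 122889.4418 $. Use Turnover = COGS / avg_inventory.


Turnover = 3143906.8454 / 122889.4418 = 25.5832

25.5832


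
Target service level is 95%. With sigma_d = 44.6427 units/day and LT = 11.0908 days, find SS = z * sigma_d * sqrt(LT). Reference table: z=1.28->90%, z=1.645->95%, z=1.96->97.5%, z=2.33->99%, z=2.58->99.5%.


From the table, SL = 95% corresponds to z = 1.645
sqrt(LT) = sqrt(11.0908) = 3.3303
SS = 1.645 * 44.6427 * 3.3303 = 244.5670

244.5670 units


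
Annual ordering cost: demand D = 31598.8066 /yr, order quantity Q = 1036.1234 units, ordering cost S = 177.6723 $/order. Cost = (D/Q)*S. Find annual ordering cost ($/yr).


Number of orders = D/Q = 30.4971
Cost = 30.4971 * 177.6723 = 5418.4981

5418.4981 $/yr


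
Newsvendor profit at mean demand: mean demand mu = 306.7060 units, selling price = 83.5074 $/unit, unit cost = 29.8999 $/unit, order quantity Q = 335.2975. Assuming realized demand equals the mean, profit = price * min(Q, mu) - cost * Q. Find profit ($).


Sales at mu = min(335.2975, 306.7060) = 306.7060
Revenue = 83.5074 * 306.7060 = 25612.2206
Total cost = 29.8999 * 335.2975 = 10025.3617
Profit = 25612.2206 - 10025.3617 = 15586.8589

15586.8589 $


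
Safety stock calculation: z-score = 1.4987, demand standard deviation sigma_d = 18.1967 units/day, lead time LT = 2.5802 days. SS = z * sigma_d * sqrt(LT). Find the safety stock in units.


sqrt(LT) = sqrt(2.5802) = 1.6063
SS = 1.4987 * 18.1967 * 1.6063 = 43.8060

43.8060 units


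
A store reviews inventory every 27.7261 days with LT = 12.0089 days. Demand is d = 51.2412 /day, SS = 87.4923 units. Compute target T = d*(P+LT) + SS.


P + LT = 39.7350
d*(P+LT) = 51.2412 * 39.7350 = 2036.0691
T = 2036.0691 + 87.4923 = 2123.5614

2123.5614 units


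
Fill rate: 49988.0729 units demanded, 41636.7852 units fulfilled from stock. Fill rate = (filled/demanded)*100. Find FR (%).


FR = 41636.7852 / 49988.0729 * 100 = 83.2934

83.2934%


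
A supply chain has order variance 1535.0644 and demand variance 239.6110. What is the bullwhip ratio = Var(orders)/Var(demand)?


BW = 1535.0644 / 239.6110 = 6.4065

6.4065


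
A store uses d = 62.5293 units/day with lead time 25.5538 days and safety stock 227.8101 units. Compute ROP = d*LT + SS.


d*LT = 62.5293 * 25.5538 = 1597.8612
ROP = 1597.8612 + 227.8101 = 1825.6713

1825.6713 units


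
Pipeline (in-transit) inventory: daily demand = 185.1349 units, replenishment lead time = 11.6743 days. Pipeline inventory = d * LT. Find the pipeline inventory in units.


Pipeline = 185.1349 * 11.6743 = 2161.3204

2161.3204 units


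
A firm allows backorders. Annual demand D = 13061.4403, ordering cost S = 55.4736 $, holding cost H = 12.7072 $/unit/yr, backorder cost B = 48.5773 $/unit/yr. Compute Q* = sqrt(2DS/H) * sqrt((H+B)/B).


sqrt(2DS/H) = 337.6982
sqrt((H+B)/B) = 1.1232
Q* = 337.6982 * 1.1232 = 379.3040

379.3040 units


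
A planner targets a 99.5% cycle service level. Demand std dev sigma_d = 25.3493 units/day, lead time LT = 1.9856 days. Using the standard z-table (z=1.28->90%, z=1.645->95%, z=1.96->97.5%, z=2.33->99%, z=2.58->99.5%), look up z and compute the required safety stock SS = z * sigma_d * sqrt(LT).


From the table, SL = 99.5% corresponds to z = 2.58
sqrt(LT) = sqrt(1.9856) = 1.4091
SS = 2.58 * 25.3493 * 1.4091 = 92.1577

92.1577 units


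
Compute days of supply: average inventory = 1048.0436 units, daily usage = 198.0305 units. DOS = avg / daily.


DOS = 1048.0436 / 198.0305 = 5.2923

5.2923 days


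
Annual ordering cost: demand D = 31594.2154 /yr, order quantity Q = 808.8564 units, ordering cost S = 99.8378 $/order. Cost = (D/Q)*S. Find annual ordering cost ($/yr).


Number of orders = D/Q = 39.0604
Cost = 39.0604 * 99.8378 = 3899.6996

3899.6996 $/yr


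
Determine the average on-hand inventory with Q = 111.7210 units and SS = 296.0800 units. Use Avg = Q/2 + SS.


Q/2 = 55.8605
Avg = 55.8605 + 296.0800 = 351.9405

351.9405 units


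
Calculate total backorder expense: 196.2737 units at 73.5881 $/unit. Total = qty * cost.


Total = 196.2737 * 73.5881 = 14443.4087

14443.4087 $


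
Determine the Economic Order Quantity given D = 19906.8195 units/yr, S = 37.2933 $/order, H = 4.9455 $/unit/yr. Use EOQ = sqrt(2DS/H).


2*D*S = 2 * 19906.8195 * 37.2933 = 1484781.9833
2*D*S/H = 300228.8916
EOQ = sqrt(300228.8916) = 547.9315

547.9315 units


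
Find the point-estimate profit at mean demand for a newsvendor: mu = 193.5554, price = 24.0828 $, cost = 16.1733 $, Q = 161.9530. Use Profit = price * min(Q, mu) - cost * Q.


Sales at mu = min(161.9530, 193.5554) = 161.9530
Revenue = 24.0828 * 161.9530 = 3900.2817
Total cost = 16.1733 * 161.9530 = 2619.3145
Profit = 3900.2817 - 2619.3145 = 1280.9673

1280.9673 $
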